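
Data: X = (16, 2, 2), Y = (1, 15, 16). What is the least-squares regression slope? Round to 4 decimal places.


b = sum((xi-xbar)(yi-ybar)) / sum((xi-xbar)^2)
n = 3, xbar = 20/3 ≈ 6.666667, ybar = 32/3 ≈ 10.666667
Sxy = sum((xi-xbar)(yi-ybar)) = -406/3 ≈ -135.333333
Sxx = sum((xi-xbar)^2) = 392/3 ≈ 130.666667
b = Sxy / Sxx = -29/28 ≈ -1.035714

-1.0357


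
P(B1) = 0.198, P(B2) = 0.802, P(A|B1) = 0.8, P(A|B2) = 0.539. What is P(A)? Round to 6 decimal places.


P(A) = P(A|B1)*P(B1) + P(A|B2)*P(B2)
P(A|B1)*P(B1) = 0.8 * 0.198 = 0.1584
P(A|B2)*P(B2) = 0.539 * 0.802 = 0.432278
P(A) = 0.1584 + 0.432278 = 0.590678

0.590678


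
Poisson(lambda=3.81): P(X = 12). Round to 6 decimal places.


P = e^(-lam) * lam^k / k!
e^(-3.81) ≈ 0.02214818
lam^k = 3.81^12 ≈ 9356204.552250
k! = 12! = 479001600
P = 0.02214818 * 9356204.552250 / 479001600 ≈ 0.000433

0.000433


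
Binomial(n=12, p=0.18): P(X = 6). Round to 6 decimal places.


P = C(n,k) * p^k * (1-p)^(n-k)
C(12,6) = 924
p^k = 0.18^6 ≈ 0.00003401222
(1-p)^(n-k) = 0.82^6 ≈ 0.3040067
P = 924 * 0.00003401222 * 0.3040067 ≈ 0.009554

0.009554


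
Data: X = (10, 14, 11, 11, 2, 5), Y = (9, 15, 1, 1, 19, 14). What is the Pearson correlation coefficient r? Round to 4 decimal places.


r = sum((xi-xbar)(yi-ybar)) / sqrt(sum((xi-xbar)^2) * sum((yi-ybar)^2))
n = 6, xbar = 53/6 ≈ 8.833333, ybar = 59/6 ≈ 9.833333
Sxy = sum((xi-xbar)(yi-ybar)) = -547/6 ≈ -91.166667
Sxx = sum((xi-xbar)^2) = 593/6 ≈ 98.833333
Syy = sum((yi-ybar)^2) = 1709/6 ≈ 284.833333
sqrt(Sxx*Syy) ≈ 167.782680
r = Sxy / sqrt(Sxx*Syy) = -91.166667 / 167.782680 ≈ -0.543362

-0.5434


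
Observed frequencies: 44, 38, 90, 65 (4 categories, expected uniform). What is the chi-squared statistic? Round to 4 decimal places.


chi2 = sum((O-E)^2/E), E = total/4
total = 237, E = 237/4 = 59.25
(44 - 59.25)^2 / 59.25 = 232.5625 / 59.25 = 3721/948 ≈ 3.925105
(38 - 59.25)^2 / 59.25 = 451.5625 / 59.25 = 7225/948 ≈ 7.621308
(90 - 59.25)^2 / 59.25 = 945.5625 / 59.25 = 5043/316 ≈ 15.958861
(65 - 59.25)^2 / 59.25 = 33.0625 / 59.25 = 529/948 ≈ 0.558017
chi2 = 2217/79 ≈ 28.063291

28.0633


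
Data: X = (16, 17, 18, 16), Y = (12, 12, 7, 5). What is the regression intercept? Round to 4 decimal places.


a = ybar - b*xbar, where b = sum((xi-xbar)(yi-ybar)) / sum((xi-xbar)^2)
n = 4, xbar = 67/4 = 16.75, ybar = 36/4 = 9
Sxy = sum((xi-xbar)(yi-ybar)) = -1
Sxx = sum((xi-xbar)^2) = 2.75
b = Sxy / Sxx = -4/11 ≈ -0.363636
a = 9 - (-0.363636) * 16.75 = 166/11 ≈ 15.090909

15.0909


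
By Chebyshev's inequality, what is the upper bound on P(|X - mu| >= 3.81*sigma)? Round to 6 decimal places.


P <= 1/k^2
k^2 = 3.81^2 = 14.5161
1/k^2 = 1 / 14.5161 ≈ 0.06888903

0.068889


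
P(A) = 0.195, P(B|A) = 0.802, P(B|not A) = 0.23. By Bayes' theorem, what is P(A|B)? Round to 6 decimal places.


P(A|B) = P(B|A)*P(A) / P(B), P(B) = P(B|A)*P(A) + P(B|not A)*P(not A)
P(B|A)*P(A) = 0.802 * 0.195 = 0.15639
P(B|not A)*P(not A) = 0.23 * 0.805 = 0.18515
P(B) = 0.15639 + 0.18515 = 0.34154
P(A|B) = 0.15639 / 0.34154 ≈ 0.45789659

0.457897


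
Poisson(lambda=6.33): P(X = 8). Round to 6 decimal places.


P = e^(-lam) * lam^k / k!
e^(-6.33) ≈ 0.001782034
lam^k = 6.33^8 ≈ 2577684.025572
k! = 8! = 40320
P = 0.001782034 * 2577684.025572 / 40320 ≈ 0.113927

0.113927


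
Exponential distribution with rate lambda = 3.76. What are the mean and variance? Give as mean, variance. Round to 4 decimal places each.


mean = 1/lam, var = 1/lam^2
mean = 1 / 3.76 = 25/94 ≈ 0.265957
lam^2 = 3.76^2 = 14.1376
var = 1 / 14.1376 = 625/8836 ≈ 0.070733

0.2660, 0.0707


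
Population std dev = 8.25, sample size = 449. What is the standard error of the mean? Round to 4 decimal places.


SE = sigma / sqrt(n)
sqrt(449) ≈ 21.189620
SE = 8.25 / 21.189620 ≈ 0.389342

0.3893


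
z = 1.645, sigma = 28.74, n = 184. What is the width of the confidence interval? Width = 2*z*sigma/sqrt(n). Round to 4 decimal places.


width = 2*z*sigma/sqrt(n)
2*z*sigma = 2 * 1.645 * 28.74 = 94.5546
sqrt(184) ≈ 13.564660
width = 94.5546 / 13.564660 ≈ 6.970658

6.9707


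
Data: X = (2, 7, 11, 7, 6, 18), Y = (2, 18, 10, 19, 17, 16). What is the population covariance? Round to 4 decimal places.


Cov = (1/n)*sum((xi-xbar)(yi-ybar))
n = 6, xbar = 51/6 = 8.5, ybar = 82/6 = 41/3 ≈ 13.666667
sum((xi-xbar)(yi-ybar)) = 66
Cov = 66 / 6 = 11

11.0000


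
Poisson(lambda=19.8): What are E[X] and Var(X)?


E[X] = Var(X) = lambda = 19.8

19.8, 19.8


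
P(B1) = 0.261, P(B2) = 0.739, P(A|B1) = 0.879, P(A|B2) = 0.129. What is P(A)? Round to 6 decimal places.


P(A) = P(A|B1)*P(B1) + P(A|B2)*P(B2)
P(A|B1)*P(B1) = 0.879 * 0.261 = 0.229419
P(A|B2)*P(B2) = 0.129 * 0.739 = 0.095331
P(A) = 0.229419 + 0.095331 = 0.32475

0.324750


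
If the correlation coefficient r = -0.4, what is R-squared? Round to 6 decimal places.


R^2 = r^2 = (-0.4)^2 = 0.16

0.160000


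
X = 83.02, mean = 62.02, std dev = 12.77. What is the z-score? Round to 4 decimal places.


z = (X - mu) / sigma
X - mu = 83.02 - 62.02 = 21
z = 21 / 12.77 = 2100/1277 ≈ 1.644479

1.6445


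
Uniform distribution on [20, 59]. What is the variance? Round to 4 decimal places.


Var = (b-a)^2 / 12
(b-a)^2 = (59 - 20)^2 = 1521
Var = 1521/12 = 126.75

126.7500


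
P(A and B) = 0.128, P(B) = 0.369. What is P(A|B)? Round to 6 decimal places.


P(A|B) = P(A and B) / P(B) = 0.128 / 0.369 = 128/369 ≈ 0.34688347

0.346883


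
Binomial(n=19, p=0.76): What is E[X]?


E[X] = n*p = 19 * 0.76 = 14.44

14.44


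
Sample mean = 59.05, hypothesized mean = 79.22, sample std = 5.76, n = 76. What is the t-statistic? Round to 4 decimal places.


t = (xbar - mu0) / (s/sqrt(n))
xbar - mu0 = 59.05 - 79.22 = -20.17
sqrt(76) ≈ 8.71779789
s/sqrt(n) = 5.76 / 8.71779789 ≈ 0.66071731
t = -20.17 / 0.66071731 ≈ -30.527428

-30.5274


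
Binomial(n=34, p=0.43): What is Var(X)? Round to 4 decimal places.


Var = n*p*(1-p) = 34 * 0.43 * 0.57 = 8.3334

8.3334


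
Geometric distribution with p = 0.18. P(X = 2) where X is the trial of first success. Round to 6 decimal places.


P = (1-p)^(k-1) * p
(1-p)^(k-1) = 0.82^1 = 0.82
P = 0.82 * 0.18 = 0.1476

0.147600


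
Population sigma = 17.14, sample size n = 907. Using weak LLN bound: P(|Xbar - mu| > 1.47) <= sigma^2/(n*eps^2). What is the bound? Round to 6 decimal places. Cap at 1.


bound = min(1, sigma^2/(n*eps^2))
sigma^2 = 17.14^2 = 293.7796
n*eps^2 = 907 * 1.47^2 = 907 * 2.1609 = 1959.9363
sigma^2/(n*eps^2) = 293.7796 / 1959.9363 ≈ 0.14989242

0.149892


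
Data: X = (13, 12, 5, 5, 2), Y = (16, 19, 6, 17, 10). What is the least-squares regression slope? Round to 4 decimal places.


b = sum((xi-xbar)(yi-ybar)) / sum((xi-xbar)^2)
n = 5, xbar = 37/5 = 7.4, ybar = 68/5 = 13.6
Sxy = sum((xi-xbar)(yi-ybar)) = 67.8
Sxx = sum((xi-xbar)^2) = 93.2
b = Sxy / Sxx = 339/466 ≈ 0.727468

0.7275


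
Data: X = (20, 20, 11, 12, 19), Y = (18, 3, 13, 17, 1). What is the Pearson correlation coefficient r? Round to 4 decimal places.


r = sum((xi-xbar)(yi-ybar)) / sqrt(sum((xi-xbar)^2) * sum((yi-ybar)^2))
n = 5, xbar = 82/5 = 16.4, ybar = 52/5 = 10.4
Sxy = sum((xi-xbar)(yi-ybar)) = -66.8
Sxx = sum((xi-xbar)^2) = 81.2
Syy = sum((yi-ybar)^2) = 251.2
sqrt(Sxx*Syy) ≈ 142.819606
r = Sxy / sqrt(Sxx*Syy) = -66.8 / 142.819606 ≈ -0.467723

-0.4677


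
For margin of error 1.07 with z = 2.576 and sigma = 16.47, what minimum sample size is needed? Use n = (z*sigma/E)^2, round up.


z*sigma/E = 2.576 * 16.47 / 1.07 ≈ 39.651140
(z*sigma/E)^2 ≈ 1572.212918
round up: n = 1573

1573


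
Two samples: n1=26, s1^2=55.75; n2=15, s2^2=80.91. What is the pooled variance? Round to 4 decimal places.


sp^2 = ((n1-1)*s1^2 + (n2-1)*s2^2)/(n1+n2-2)
(n1-1)*s1^2 = 25 * 55.75 = 1393.75
(n2-1)*s2^2 = 14 * 80.91 = 1132.74
numerator = 1393.75 + 1132.74 = 2526.49
n1+n2-2 = 39
sp^2 = 2526.49 / 39 = 252649/3900 ≈ 64.781795

64.7818


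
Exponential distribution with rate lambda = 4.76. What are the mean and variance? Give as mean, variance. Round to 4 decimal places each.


mean = 1/lam, var = 1/lam^2
mean = 1 / 4.76 = 25/119 ≈ 0.210084
lam^2 = 4.76^2 = 22.6576
var = 1 / 22.6576 ≈ 0.044135

0.2101, 0.0441


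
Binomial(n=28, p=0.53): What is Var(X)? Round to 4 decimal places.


Var = n*p*(1-p) = 28 * 0.53 * 0.47 = 6.9748

6.9748


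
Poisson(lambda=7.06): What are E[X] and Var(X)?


E[X] = Var(X) = lambda = 7.06

7.06, 7.06


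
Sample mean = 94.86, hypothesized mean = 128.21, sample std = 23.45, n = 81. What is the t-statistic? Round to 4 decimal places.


t = (xbar - mu0) / (s/sqrt(n))
xbar - mu0 = 94.86 - 128.21 = -33.35
sqrt(81) = 9
s/sqrt(n) = 23.45 / 9 = 469/180 ≈ 2.60555556
t = -33.35 / 2.60555556 = -6003/469 ≈ -12.799574

-12.7996


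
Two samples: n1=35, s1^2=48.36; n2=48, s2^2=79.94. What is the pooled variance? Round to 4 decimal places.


sp^2 = ((n1-1)*s1^2 + (n2-1)*s2^2)/(n1+n2-2)
(n1-1)*s1^2 = 34 * 48.36 = 1644.24
(n2-1)*s2^2 = 47 * 79.94 = 3757.18
numerator = 1644.24 + 3757.18 = 5401.42
n1+n2-2 = 81
sp^2 = 5401.42 / 81 = 270071/4050 ≈ 66.684198

66.6842


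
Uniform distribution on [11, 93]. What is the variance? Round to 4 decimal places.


Var = (b-a)^2 / 12
(b-a)^2 = (93 - 11)^2 = 6724
Var = 6724/12 ≈ 560.333333

560.3333


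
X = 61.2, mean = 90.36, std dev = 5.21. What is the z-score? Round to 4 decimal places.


z = (X - mu) / sigma
X - mu = 61.2 - 90.36 = -29.16
z = -29.16 / 5.21 = -2916/521 ≈ -5.596929

-5.5969


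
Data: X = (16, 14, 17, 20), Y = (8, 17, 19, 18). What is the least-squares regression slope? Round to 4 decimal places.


b = sum((xi-xbar)(yi-ybar)) / sum((xi-xbar)^2)
n = 4, xbar = 67/4 = 16.75, ybar = 62/4 = 15.5
Sxy = sum((xi-xbar)(yi-ybar)) = 10.5
Sxx = sum((xi-xbar)^2) = 18.75
b = Sxy / Sxx = 0.56

0.5600


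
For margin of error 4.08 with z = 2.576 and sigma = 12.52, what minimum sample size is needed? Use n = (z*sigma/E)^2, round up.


z*sigma/E = 2.576 * 12.52 / 4.08 = 50393/6375 ≈ 7.904784
(z*sigma/E)^2 ≈ 62.485615
round up: n = 63

63


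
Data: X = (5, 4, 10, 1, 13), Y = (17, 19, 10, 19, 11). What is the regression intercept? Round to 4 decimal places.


a = ybar - b*xbar, where b = sum((xi-xbar)(yi-ybar)) / sum((xi-xbar)^2)
n = 5, xbar = 33/5 = 6.6, ybar = 76/5 = 15.2
Sxy = sum((xi-xbar)(yi-ybar)) = -78.6
Sxx = sum((xi-xbar)^2) = 93.2
b = Sxy / Sxx = -393/466 ≈ -0.843348
a = 15.2 - (-0.843348) * 6.6 = 9677/466 ≈ 20.766094

20.7661


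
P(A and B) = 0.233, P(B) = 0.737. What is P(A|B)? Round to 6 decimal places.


P(A|B) = P(A and B) / P(B) = 0.233 / 0.737 = 233/737 ≈ 0.31614654

0.316147


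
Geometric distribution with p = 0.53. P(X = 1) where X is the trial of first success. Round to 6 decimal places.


P = (1-p)^(k-1) * p
(1-p)^(k-1) = 0.47^0 = 1
P = 1 * 0.53 = 0.53

0.530000


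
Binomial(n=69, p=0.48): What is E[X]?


E[X] = n*p = 69 * 0.48 = 33.12

33.12


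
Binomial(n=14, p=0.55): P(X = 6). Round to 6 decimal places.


P = C(n,k) * p^k * (1-p)^(n-k)
C(14,6) = 3003
p^k = 0.55^6 ≈ 0.02768064
(1-p)^(n-k) = 0.45^8 ≈ 0.001681513
P = 3003 * 0.02768064 * 0.001681513 ≈ 0.139776

0.139776


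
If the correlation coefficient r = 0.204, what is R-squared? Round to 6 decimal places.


R^2 = r^2 = (0.204)^2 = 0.041616

0.041616


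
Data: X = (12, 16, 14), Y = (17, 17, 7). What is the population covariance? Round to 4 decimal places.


Cov = (1/n)*sum((xi-xbar)(yi-ybar))
n = 3, xbar = 42/3 = 14, ybar = 41/3 ≈ 13.666667
sum((xi-xbar)(yi-ybar)) = 0
Cov = 0 / 3 = 0

0.0000


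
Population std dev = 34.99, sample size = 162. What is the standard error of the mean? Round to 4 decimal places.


SE = sigma / sqrt(n)
sqrt(162) ≈ 12.727922
SE = 34.99 / 12.727922 ≈ 2.749074

2.7491


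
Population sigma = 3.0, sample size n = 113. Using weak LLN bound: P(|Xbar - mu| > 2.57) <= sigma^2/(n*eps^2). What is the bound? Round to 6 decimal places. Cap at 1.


bound = min(1, sigma^2/(n*eps^2))
sigma^2 = 3.0^2 = 9
n*eps^2 = 113 * 2.57^2 = 113 * 6.6049 = 746.3537
sigma^2/(n*eps^2) = 9 / 746.3537 ≈ 0.01205863

0.012059


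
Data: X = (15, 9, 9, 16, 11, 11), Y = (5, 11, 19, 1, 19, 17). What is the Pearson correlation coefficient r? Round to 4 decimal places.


r = sum((xi-xbar)(yi-ybar)) / sqrt(sum((xi-xbar)^2) * sum((yi-ybar)^2))
n = 6, xbar = 71/6 ≈ 11.833333, ybar = 72/6 = 12
Sxy = sum((xi-xbar)(yi-ybar)) = -95
Sxx = sum((xi-xbar)^2) = 269/6 ≈ 44.833333
Syy = sum((yi-ybar)^2) = 294
sqrt(Sxx*Syy) ≈ 114.808536
r = Sxy / sqrt(Sxx*Syy) = -95 / 114.808536 ≈ -0.827465

-0.8275


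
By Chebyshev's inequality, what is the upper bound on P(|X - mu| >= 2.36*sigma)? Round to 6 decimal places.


P <= 1/k^2
k^2 = 2.36^2 = 5.5696
1/k^2 = 1 / 5.5696 = 625/3481 ≈ 0.17954611

0.179546


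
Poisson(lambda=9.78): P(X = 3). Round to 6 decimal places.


P = e^(-lam) * lam^k / k!
e^(-9.78) ≈ 0.00005657180
lam^k = 9.78^3 = 935.441352
k! = 3! = 6
P = 0.00005657180 * 935.441352 / 6 ≈ 0.008820

0.008820


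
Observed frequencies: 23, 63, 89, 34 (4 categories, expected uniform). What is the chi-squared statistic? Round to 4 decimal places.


chi2 = sum((O-E)^2/E), E = total/4
total = 209, E = 209/4 = 52.25
(23 - 52.25)^2 / 52.25 = 855.5625 / 52.25 = 13689/836 ≈ 16.374402
(63 - 52.25)^2 / 52.25 = 115.5625 / 52.25 = 1849/836 ≈ 2.211722
(89 - 52.25)^2 / 52.25 = 1350.5625 / 52.25 = 21609/836 ≈ 25.848086
(34 - 52.25)^2 / 52.25 = 333.0625 / 52.25 = 5329/836 ≈ 6.374402
chi2 = 10619/209 ≈ 50.808612

50.8086


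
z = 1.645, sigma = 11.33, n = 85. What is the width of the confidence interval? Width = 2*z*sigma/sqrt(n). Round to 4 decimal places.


width = 2*z*sigma/sqrt(n)
2*z*sigma = 2 * 1.645 * 11.33 = 37.2757
sqrt(85) ≈ 9.219544
width = 37.2757 / 9.219544 ≈ 4.043117

4.0431


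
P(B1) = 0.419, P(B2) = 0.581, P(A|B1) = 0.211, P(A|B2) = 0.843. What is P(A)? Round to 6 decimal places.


P(A) = P(A|B1)*P(B1) + P(A|B2)*P(B2)
P(A|B1)*P(B1) = 0.211 * 0.419 = 0.088409
P(A|B2)*P(B2) = 0.843 * 0.581 = 0.489783
P(A) = 0.088409 + 0.489783 = 0.578192

0.578192


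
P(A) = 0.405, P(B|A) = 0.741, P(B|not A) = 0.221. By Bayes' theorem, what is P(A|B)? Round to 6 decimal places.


P(A|B) = P(B|A)*P(A) / P(B), P(B) = P(B|A)*P(A) + P(B|not A)*P(not A)
P(B|A)*P(A) = 0.741 * 0.405 = 0.300105
P(B|not A)*P(not A) = 0.221 * 0.595 = 0.131495
P(B) = 0.300105 + 0.131495 = 0.4316
P(A|B) = 0.300105 / 0.4316 = 4617/6640 ≈ 0.69533133

0.695331


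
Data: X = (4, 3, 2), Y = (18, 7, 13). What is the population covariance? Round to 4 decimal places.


Cov = (1/n)*sum((xi-xbar)(yi-ybar))
n = 3, xbar = 9/3 = 3, ybar = 38/3 ≈ 12.666667
sum((xi-xbar)(yi-ybar)) = 5
Cov = 5 / 3 = 5/3 ≈ 1.666667

1.6667


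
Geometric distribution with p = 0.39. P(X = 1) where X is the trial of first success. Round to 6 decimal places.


P = (1-p)^(k-1) * p
(1-p)^(k-1) = 0.61^0 = 1
P = 1 * 0.39 = 0.39

0.390000


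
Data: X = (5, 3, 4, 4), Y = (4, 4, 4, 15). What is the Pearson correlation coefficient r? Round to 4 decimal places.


r = sum((xi-xbar)(yi-ybar)) / sqrt(sum((xi-xbar)^2) * sum((yi-ybar)^2))
n = 4, xbar = 16/4 = 4, ybar = 27/4 = 6.75
Sxy = sum((xi-xbar)(yi-ybar)) = 0
Sxx = sum((xi-xbar)^2) = 2
Syy = sum((yi-ybar)^2) = 90.75
sqrt(Sxx*Syy) ≈ 13.472194
r = Sxy / sqrt(Sxx*Syy) = 0 / 13.472194 ≈ 0.000000

0.0000


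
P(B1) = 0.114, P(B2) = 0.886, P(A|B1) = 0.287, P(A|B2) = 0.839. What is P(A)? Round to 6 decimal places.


P(A) = P(A|B1)*P(B1) + P(A|B2)*P(B2)
P(A|B1)*P(B1) = 0.287 * 0.114 = 0.032718
P(A|B2)*P(B2) = 0.839 * 0.886 = 0.743354
P(A) = 0.032718 + 0.743354 = 0.776072

0.776072


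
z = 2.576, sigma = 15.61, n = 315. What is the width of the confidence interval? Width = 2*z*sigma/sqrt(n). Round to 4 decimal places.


width = 2*z*sigma/sqrt(n)
2*z*sigma = 2 * 2.576 * 15.61 = 80.42272
sqrt(315) ≈ 17.748239
width = 80.42272 / 17.748239 ≈ 4.531307

4.5313


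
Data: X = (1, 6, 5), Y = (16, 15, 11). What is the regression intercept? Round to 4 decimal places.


a = ybar - b*xbar, where b = sum((xi-xbar)(yi-ybar)) / sum((xi-xbar)^2)
n = 3, xbar = 12/3 = 4, ybar = 42/3 = 14
Sxy = sum((xi-xbar)(yi-ybar)) = -7
Sxx = sum((xi-xbar)^2) = 14
b = Sxy / Sxx = -0.5
a = 14 - (-0.5) * 4 = 16

16.0000


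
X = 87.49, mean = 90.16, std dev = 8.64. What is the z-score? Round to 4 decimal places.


z = (X - mu) / sigma
X - mu = 87.49 - 90.16 = -2.67
z = -2.67 / 8.64 = -89/288 ≈ -0.309028

-0.3090


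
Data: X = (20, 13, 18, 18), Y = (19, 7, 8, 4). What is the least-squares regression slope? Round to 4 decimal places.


b = sum((xi-xbar)(yi-ybar)) / sum((xi-xbar)^2)
n = 4, xbar = 69/4 = 17.25, ybar = 38/4 = 9.5
Sxy = sum((xi-xbar)(yi-ybar)) = 31.5
Sxx = sum((xi-xbar)^2) = 26.75
b = Sxy / Sxx = 126/107 ≈ 1.177570

1.1776


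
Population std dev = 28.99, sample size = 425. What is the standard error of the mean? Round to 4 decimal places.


SE = sigma / sqrt(n)
sqrt(425) ≈ 20.615528
SE = 28.99 / 20.615528 ≈ 1.406222

1.4062


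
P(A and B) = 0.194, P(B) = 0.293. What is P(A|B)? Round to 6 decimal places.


P(A|B) = P(A and B) / P(B) = 0.194 / 0.293 = 194/293 ≈ 0.66211604

0.662116


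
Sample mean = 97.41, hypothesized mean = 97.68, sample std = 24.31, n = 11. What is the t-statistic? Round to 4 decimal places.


t = (xbar - mu0) / (s/sqrt(n))
xbar - mu0 = 97.41 - 97.68 = -0.27
sqrt(11) ≈ 3.31662479
s/sqrt(n) = 24.31 / 3.31662479 ≈ 7.32974079
t = -0.27 / 7.32974079 ≈ -0.036836

-0.0368


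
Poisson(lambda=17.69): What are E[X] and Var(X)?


E[X] = Var(X) = lambda = 17.69

17.69, 17.69


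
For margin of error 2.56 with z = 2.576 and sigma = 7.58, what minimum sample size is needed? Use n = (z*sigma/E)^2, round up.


z*sigma/E = 2.576 * 7.58 / 2.56 = 7.627375
(z*sigma/E)^2 ≈ 58.176849
round up: n = 59

59


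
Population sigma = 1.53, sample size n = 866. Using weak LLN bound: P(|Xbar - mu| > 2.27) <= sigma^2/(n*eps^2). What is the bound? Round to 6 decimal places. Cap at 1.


bound = min(1, sigma^2/(n*eps^2))
sigma^2 = 1.53^2 = 2.3409
n*eps^2 = 866 * 2.27^2 = 866 * 5.1529 = 4462.4114
sigma^2/(n*eps^2) = 2.3409 / 4462.4114 ≈ 0.00052458

0.000525


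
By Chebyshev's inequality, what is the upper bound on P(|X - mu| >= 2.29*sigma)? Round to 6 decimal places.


P <= 1/k^2
k^2 = 2.29^2 = 5.2441
1/k^2 = 1 / 5.2441 ≈ 0.19069049

0.190690


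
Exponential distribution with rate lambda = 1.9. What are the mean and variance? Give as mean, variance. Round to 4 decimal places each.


mean = 1/lam, var = 1/lam^2
mean = 1 / 1.9 = 10/19 ≈ 0.526316
lam^2 = 1.9^2 = 3.61
var = 1 / 3.61 = 100/361 ≈ 0.277008

0.5263, 0.2770


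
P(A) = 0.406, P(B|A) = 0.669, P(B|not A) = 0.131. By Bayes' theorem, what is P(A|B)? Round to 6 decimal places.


P(A|B) = P(B|A)*P(A) / P(B), P(B) = P(B|A)*P(A) + P(B|not A)*P(not A)
P(B|A)*P(A) = 0.669 * 0.406 = 0.271614
P(B|not A)*P(not A) = 0.131 * 0.594 = 0.077814
P(B) = 0.271614 + 0.077814 = 0.349428
P(A|B) = 0.271614 / 0.349428 ≈ 0.77731035

0.777310


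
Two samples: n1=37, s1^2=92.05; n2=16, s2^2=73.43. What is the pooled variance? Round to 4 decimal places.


sp^2 = ((n1-1)*s1^2 + (n2-1)*s2^2)/(n1+n2-2)
(n1-1)*s1^2 = 36 * 92.05 = 3313.8
(n2-1)*s2^2 = 15 * 73.43 = 1101.45
numerator = 3313.8 + 1101.45 = 4415.25
n1+n2-2 = 51
sp^2 = 4415.25 / 51 = 5887/68 ≈ 86.573529

86.5735


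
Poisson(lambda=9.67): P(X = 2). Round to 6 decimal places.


P = e^(-lam) * lam^k / k!
e^(-9.67) ≈ 0.00006314986
lam^k = 9.67^2 = 93.5089
k! = 2! = 2
P = 0.00006314986 * 93.5089 / 2 ≈ 0.002953

0.002953


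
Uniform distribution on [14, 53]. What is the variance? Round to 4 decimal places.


Var = (b-a)^2 / 12
(b-a)^2 = (53 - 14)^2 = 1521
Var = 1521/12 = 126.75

126.7500


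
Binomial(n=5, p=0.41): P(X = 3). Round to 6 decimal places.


P = C(n,k) * p^k * (1-p)^(n-k)
C(5,3) = 10
p^k = 0.41^3 = 0.068921
(1-p)^(n-k) = 0.59^2 = 0.3481
P = 10 * 0.068921 * 0.3481 ≈ 0.239914

0.239914


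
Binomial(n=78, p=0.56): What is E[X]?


E[X] = n*p = 78 * 0.56 = 43.68

43.68


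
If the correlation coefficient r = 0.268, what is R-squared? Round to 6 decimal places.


R^2 = r^2 = (0.268)^2 = 0.071824

0.071824


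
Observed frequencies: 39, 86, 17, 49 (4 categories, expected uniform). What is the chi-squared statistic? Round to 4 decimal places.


chi2 = sum((O-E)^2/E), E = total/4
total = 191, E = 191/4 = 47.75
(39 - 47.75)^2 / 47.75 = 76.5625 / 47.75 = 1225/764 ≈ 1.603403
(86 - 47.75)^2 / 47.75 = 1463.0625 / 47.75 = 23409/764 ≈ 30.640052
(17 - 47.75)^2 / 47.75 = 945.5625 / 47.75 = 15129/764 ≈ 19.802356
(49 - 47.75)^2 / 47.75 = 1.5625 / 47.75 = 25/764 ≈ 0.032723
chi2 = 9947/191 ≈ 52.078534

52.0785


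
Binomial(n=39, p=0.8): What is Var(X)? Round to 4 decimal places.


Var = n*p*(1-p) = 39 * 0.8 * 0.2 = 6.24

6.2400


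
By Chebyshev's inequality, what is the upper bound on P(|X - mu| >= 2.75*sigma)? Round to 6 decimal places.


P <= 1/k^2
k^2 = 2.75^2 = 7.5625
1/k^2 = 1 / 7.5625 = 16/121 ≈ 0.13223140

0.132231


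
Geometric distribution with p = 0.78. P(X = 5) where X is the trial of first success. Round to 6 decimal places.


P = (1-p)^(k-1) * p
(1-p)^(k-1) = 0.22^4 = 0.00234256
P = 0.00234256 * 0.78 ≈ 0.001827197

0.001827


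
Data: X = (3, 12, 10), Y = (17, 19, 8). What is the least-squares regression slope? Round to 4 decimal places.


b = sum((xi-xbar)(yi-ybar)) / sum((xi-xbar)^2)
n = 3, xbar = 25/3 ≈ 8.333333, ybar = 44/3 ≈ 14.666667
Sxy = sum((xi-xbar)(yi-ybar)) = -23/3 ≈ -7.666667
Sxx = sum((xi-xbar)^2) = 134/3 ≈ 44.666667
b = Sxy / Sxx = -23/134 ≈ -0.171642

-0.1716


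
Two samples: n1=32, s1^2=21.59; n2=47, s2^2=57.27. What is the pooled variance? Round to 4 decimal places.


sp^2 = ((n1-1)*s1^2 + (n2-1)*s2^2)/(n1+n2-2)
(n1-1)*s1^2 = 31 * 21.59 = 669.29
(n2-1)*s2^2 = 46 * 57.27 = 2634.42
numerator = 669.29 + 2634.42 = 3303.71
n1+n2-2 = 77
sp^2 = 3303.71 / 77 = 330371/7700 ≈ 42.905325

42.9053


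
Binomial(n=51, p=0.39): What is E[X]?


E[X] = n*p = 51 * 0.39 = 19.89

19.89


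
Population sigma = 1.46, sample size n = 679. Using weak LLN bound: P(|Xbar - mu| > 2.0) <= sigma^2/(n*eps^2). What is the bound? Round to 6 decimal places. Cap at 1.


bound = min(1, sigma^2/(n*eps^2))
sigma^2 = 1.46^2 = 2.1316
n*eps^2 = 679 * 2.0^2 = 679 * 4 = 2716
sigma^2/(n*eps^2) = 2.1316 / 2716 ≈ 0.00078483

0.000785


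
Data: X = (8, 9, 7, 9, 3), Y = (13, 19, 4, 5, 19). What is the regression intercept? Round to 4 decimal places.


a = ybar - b*xbar, where b = sum((xi-xbar)(yi-ybar)) / sum((xi-xbar)^2)
n = 5, xbar = 36/5 = 7.2, ybar = 60/5 = 12
Sxy = sum((xi-xbar)(yi-ybar)) = -27
Sxx = sum((xi-xbar)^2) = 24.8
b = Sxy / Sxx = -135/124 ≈ -1.088710
a = 12 - (-1.088710) * 7.2 = 615/31 ≈ 19.838710

19.8387


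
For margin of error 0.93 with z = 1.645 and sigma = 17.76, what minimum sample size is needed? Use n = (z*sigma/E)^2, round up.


z*sigma/E = 1.645 * 17.76 / 0.93 = 24346/775 ≈ 31.414194
(z*sigma/E)^2 ≈ 986.851556
round up: n = 987

987


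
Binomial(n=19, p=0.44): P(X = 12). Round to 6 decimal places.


P = C(n,k) * p^k * (1-p)^(n-k)
C(19,12) = 50388
p^k = 0.44^12 ≈ 0.00005265409
(1-p)^(n-k) = 0.56^7 ≈ 0.01727095
P = 50388 * 0.00005265409 * 0.01727095 ≈ 0.045822

0.045822


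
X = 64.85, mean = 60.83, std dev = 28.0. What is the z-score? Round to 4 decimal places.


z = (X - mu) / sigma
X - mu = 64.85 - 60.83 = 4.02
z = 4.02 / 28.0 = 201/1400 ≈ 0.143571

0.1436


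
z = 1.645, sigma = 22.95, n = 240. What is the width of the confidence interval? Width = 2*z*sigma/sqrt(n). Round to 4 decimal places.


width = 2*z*sigma/sqrt(n)
2*z*sigma = 2 * 1.645 * 22.95 = 75.5055
sqrt(240) ≈ 15.491933
width = 75.5055 / 15.491933 ≈ 4.873859

4.8739


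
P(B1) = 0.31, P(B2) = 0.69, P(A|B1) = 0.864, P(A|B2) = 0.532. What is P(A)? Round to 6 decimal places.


P(A) = P(A|B1)*P(B1) + P(A|B2)*P(B2)
P(A|B1)*P(B1) = 0.864 * 0.31 = 0.26784
P(A|B2)*P(B2) = 0.532 * 0.69 = 0.36708
P(A) = 0.26784 + 0.36708 = 0.63492

0.634920


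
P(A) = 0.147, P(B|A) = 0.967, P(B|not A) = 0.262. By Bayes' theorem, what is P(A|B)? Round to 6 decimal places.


P(A|B) = P(B|A)*P(A) / P(B), P(B) = P(B|A)*P(A) + P(B|not A)*P(not A)
P(B|A)*P(A) = 0.967 * 0.147 = 0.142149
P(B|not A)*P(not A) = 0.262 * 0.853 = 0.223486
P(B) = 0.142149 + 0.223486 = 0.365635
P(A|B) = 0.142149 / 0.365635 ≈ 0.38877296

0.388773


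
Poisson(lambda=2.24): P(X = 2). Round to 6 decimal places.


P = e^(-lam) * lam^k / k!
e^(-2.24) ≈ 0.1064585
lam^k = 2.24^2 = 5.0176
k! = 2! = 2
P = 0.1064585 * 5.0176 / 2 ≈ 0.267083

0.267083


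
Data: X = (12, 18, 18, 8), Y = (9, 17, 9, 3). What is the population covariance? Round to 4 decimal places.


Cov = (1/n)*sum((xi-xbar)(yi-ybar))
n = 4, xbar = 56/4 = 14, ybar = 38/4 = 9.5
sum((xi-xbar)(yi-ybar)) = 68
Cov = 68 / 4 = 17

17.0000


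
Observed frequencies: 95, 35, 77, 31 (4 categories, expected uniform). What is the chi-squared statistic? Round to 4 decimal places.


chi2 = sum((O-E)^2/E), E = total/4
total = 238, E = 238/4 = 59.5
(95 - 59.5)^2 / 59.5 = 1260.25 / 59.5 = 5041/238 ≈ 21.180672
(35 - 59.5)^2 / 59.5 = 600.25 / 59.5 = 343/34 ≈ 10.088235
(77 - 59.5)^2 / 59.5 = 306.25 / 59.5 = 175/34 ≈ 5.147059
(31 - 59.5)^2 / 59.5 = 812.25 / 59.5 = 3249/238 ≈ 13.651261
chi2 = 5958/119 ≈ 50.067227

50.0672


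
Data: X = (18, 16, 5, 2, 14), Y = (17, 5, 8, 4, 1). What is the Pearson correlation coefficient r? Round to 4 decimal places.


r = sum((xi-xbar)(yi-ybar)) / sqrt(sum((xi-xbar)^2) * sum((yi-ybar)^2))
n = 5, xbar = 55/5 = 11, ybar = 35/5 = 7
Sxy = sum((xi-xbar)(yi-ybar)) = 63
Sxx = sum((xi-xbar)^2) = 200
Syy = sum((yi-ybar)^2) = 150
sqrt(Sxx*Syy) ≈ 173.205081
r = Sxy / sqrt(Sxx*Syy) = 63 / 173.205081 ≈ 0.363731

0.3637


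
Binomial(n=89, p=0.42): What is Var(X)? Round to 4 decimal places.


Var = n*p*(1-p) = 89 * 0.42 * 0.58 = 21.6804

21.6804


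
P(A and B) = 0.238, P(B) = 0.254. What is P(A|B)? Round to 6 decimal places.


P(A|B) = P(A and B) / P(B) = 0.238 / 0.254 = 119/127 ≈ 0.93700787

0.937008


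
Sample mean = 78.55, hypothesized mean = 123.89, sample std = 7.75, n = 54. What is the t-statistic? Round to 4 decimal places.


t = (xbar - mu0) / (s/sqrt(n))
xbar - mu0 = 78.55 - 123.89 = -45.34
sqrt(54) ≈ 7.34846923
s/sqrt(n) = 7.75 / 7.34846923 ≈ 1.05464142
t = -45.34 / 1.05464142 ≈ -42.990915

-42.9909


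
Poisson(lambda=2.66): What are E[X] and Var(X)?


E[X] = Var(X) = lambda = 2.66

2.66, 2.66


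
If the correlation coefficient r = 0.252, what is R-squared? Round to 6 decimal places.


R^2 = r^2 = (0.252)^2 = 0.063504

0.063504


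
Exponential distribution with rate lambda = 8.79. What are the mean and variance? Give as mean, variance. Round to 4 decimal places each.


mean = 1/lam, var = 1/lam^2
mean = 1 / 8.79 = 100/879 ≈ 0.113766
lam^2 = 8.79^2 = 77.2641
var = 1 / 77.2641 ≈ 0.012943

0.1138, 0.0129


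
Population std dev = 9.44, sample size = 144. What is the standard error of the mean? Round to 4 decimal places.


SE = sigma / sqrt(n)
sqrt(144) = 12
SE = 9.44 / 12 = 59/75 ≈ 0.786667

0.7867


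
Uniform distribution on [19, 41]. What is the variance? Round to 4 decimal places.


Var = (b-a)^2 / 12
(b-a)^2 = (41 - 19)^2 = 484
Var = 484/12 ≈ 40.333333

40.3333


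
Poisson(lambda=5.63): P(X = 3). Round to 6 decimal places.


P = e^(-lam) * lam^k / k!
e^(-5.63) ≈ 0.003588575
lam^k = 5.63^3 = 178.453547
k! = 3! = 6
P = 0.003588575 * 178.453547 / 6 ≈ 0.106732

0.106732


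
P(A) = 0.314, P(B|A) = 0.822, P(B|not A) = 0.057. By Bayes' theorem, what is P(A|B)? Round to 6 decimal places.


P(A|B) = P(B|A)*P(A) / P(B), P(B) = P(B|A)*P(A) + P(B|not A)*P(not A)
P(B|A)*P(A) = 0.822 * 0.314 = 0.258108
P(B|not A)*P(not A) = 0.057 * 0.686 = 0.039102
P(B) = 0.258108 + 0.039102 = 0.29721
P(A|B) = 0.258108 / 0.29721 ≈ 0.86843646

0.868436


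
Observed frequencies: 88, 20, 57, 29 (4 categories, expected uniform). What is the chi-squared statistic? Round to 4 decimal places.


chi2 = sum((O-E)^2/E), E = total/4
total = 194, E = 194/4 = 48.5
(88 - 48.5)^2 / 48.5 = 1560.25 / 48.5 = 6241/194 ≈ 32.170103
(20 - 48.5)^2 / 48.5 = 812.25 / 48.5 = 3249/194 ≈ 16.747423
(57 - 48.5)^2 / 48.5 = 72.25 / 48.5 = 289/194 ≈ 1.489691
(29 - 48.5)^2 / 48.5 = 380.25 / 48.5 = 1521/194 ≈ 7.840206
chi2 = 5650/97 ≈ 58.247423

58.2474


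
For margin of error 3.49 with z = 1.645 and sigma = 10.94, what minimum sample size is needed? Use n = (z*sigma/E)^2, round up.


z*sigma/E = 1.645 * 10.94 / 3.49 ≈ 5.156533
(z*sigma/E)^2 ≈ 26.589832
round up: n = 27

27


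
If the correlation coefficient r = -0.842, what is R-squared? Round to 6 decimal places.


R^2 = r^2 = (-0.842)^2 = 0.708964

0.708964


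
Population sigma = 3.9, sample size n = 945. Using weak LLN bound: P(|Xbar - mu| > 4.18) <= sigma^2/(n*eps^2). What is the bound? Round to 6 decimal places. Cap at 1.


bound = min(1, sigma^2/(n*eps^2))
sigma^2 = 3.9^2 = 15.21
n*eps^2 = 945 * 4.18^2 = 945 * 17.4724 = 16511.418
sigma^2/(n*eps^2) = 15.21 / 16511.418 ≈ 0.00092118

0.000921


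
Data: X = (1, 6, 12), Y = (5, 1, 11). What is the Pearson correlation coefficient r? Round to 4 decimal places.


r = sum((xi-xbar)(yi-ybar)) / sqrt(sum((xi-xbar)^2) * sum((yi-ybar)^2))
n = 3, xbar = 19/3 ≈ 6.333333, ybar = 17/3 ≈ 5.666667
Sxy = sum((xi-xbar)(yi-ybar)) = 106/3 ≈ 35.333333
Sxx = sum((xi-xbar)^2) = 182/3 ≈ 60.666667
Syy = sum((yi-ybar)^2) = 152/3 ≈ 50.666667
sqrt(Sxx*Syy) ≈ 55.441661
r = Sxy / sqrt(Sxx*Syy) = 35.333333 / 55.441661 ≈ 0.637307

0.6373


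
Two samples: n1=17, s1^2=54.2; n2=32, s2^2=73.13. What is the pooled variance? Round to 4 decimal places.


sp^2 = ((n1-1)*s1^2 + (n2-1)*s2^2)/(n1+n2-2)
(n1-1)*s1^2 = 16 * 54.2 = 867.2
(n2-1)*s2^2 = 31 * 73.13 = 2267.03
numerator = 867.2 + 2267.03 = 3134.23
n1+n2-2 = 47
sp^2 = 3134.23 / 47 = 313423/4700 ≈ 66.685745

66.6857


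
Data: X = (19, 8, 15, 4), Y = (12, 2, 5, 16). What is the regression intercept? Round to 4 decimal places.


a = ybar - b*xbar, where b = sum((xi-xbar)(yi-ybar)) / sum((xi-xbar)^2)
n = 4, xbar = 46/4 = 11.5, ybar = 35/4 = 8.75
Sxy = sum((xi-xbar)(yi-ybar)) = -19.5
Sxx = sum((xi-xbar)^2) = 137
b = Sxy / Sxx = -39/274 ≈ -0.142336
a = 8.75 - (-0.142336) * 11.5 = 1423/137 ≈ 10.386861

10.3869


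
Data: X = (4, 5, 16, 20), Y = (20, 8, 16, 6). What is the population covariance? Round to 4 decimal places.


Cov = (1/n)*sum((xi-xbar)(yi-ybar))
n = 4, xbar = 45/4 = 11.25, ybar = 50/4 = 12.5
sum((xi-xbar)(yi-ybar)) = -66.5
Cov = -66.5 / 4 = -16.625

-16.6250


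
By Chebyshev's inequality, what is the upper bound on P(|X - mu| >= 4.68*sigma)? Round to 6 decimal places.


P <= 1/k^2
k^2 = 4.68^2 = 21.9024
1/k^2 = 1 / 21.9024 ≈ 0.04565710

0.045657


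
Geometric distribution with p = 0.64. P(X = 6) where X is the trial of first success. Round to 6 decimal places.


P = (1-p)^(k-1) * p
(1-p)^(k-1) = 0.36^5 ≈ 0.006046618
P = 0.006046618 * 0.64 ≈ 0.003869835

0.003870


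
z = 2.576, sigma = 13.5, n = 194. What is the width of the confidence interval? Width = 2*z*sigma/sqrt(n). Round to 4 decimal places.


width = 2*z*sigma/sqrt(n)
2*z*sigma = 2 * 2.576 * 13.5 = 69.552
sqrt(194) ≈ 13.928388
width = 69.552 / 13.928388 ≈ 4.993543

4.9935


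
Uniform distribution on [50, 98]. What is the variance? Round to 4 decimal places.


Var = (b-a)^2 / 12
(b-a)^2 = (98 - 50)^2 = 2304
Var = 2304/12 = 192

192.0000


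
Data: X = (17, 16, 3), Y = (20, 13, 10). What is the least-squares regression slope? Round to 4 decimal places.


b = sum((xi-xbar)(yi-ybar)) / sum((xi-xbar)^2)
n = 3, xbar = 36/3 = 12, ybar = 43/3 ≈ 14.333333
Sxy = sum((xi-xbar)(yi-ybar)) = 62
Sxx = sum((xi-xbar)^2) = 122
b = Sxy / Sxx = 31/61 ≈ 0.508197

0.5082


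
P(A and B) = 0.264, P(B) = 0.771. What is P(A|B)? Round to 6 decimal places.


P(A|B) = P(A and B) / P(B) = 0.264 / 0.771 = 88/257 ≈ 0.34241245

0.342412


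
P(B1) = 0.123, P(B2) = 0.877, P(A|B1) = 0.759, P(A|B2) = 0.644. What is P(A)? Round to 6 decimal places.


P(A) = P(A|B1)*P(B1) + P(A|B2)*P(B2)
P(A|B1)*P(B1) = 0.759 * 0.123 = 0.093357
P(A|B2)*P(B2) = 0.644 * 0.877 = 0.564788
P(A) = 0.093357 + 0.564788 = 0.658145

0.658145


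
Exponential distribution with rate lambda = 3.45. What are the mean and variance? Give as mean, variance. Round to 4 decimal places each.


mean = 1/lam, var = 1/lam^2
mean = 1 / 3.45 = 20/69 ≈ 0.289855
lam^2 = 3.45^2 = 11.9025
var = 1 / 11.9025 = 400/4761 ≈ 0.084016

0.2899, 0.0840


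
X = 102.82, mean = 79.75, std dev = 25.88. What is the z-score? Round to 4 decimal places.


z = (X - mu) / sigma
X - mu = 102.82 - 79.75 = 23.07
z = 23.07 / 25.88 = 2307/2588 ≈ 0.891422

0.8914


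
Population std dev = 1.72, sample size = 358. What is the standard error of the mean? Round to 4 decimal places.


SE = sigma / sqrt(n)
sqrt(358) ≈ 18.920888
SE = 1.72 / 18.920888 ≈ 0.090905

0.0909


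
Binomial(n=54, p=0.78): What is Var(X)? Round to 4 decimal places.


Var = n*p*(1-p) = 54 * 0.78 * 0.22 = 9.2664

9.2664


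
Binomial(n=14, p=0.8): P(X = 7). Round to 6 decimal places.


P = C(n,k) * p^k * (1-p)^(n-k)
C(14,7) = 3432
p^k = 0.8^7 = 0.2097152
(1-p)^(n-k) = 0.2^7 = 0.0000128
P = 3432 * 0.2097152 * 0.0000128 ≈ 0.009213

0.009213


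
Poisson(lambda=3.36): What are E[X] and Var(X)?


E[X] = Var(X) = lambda = 3.36

3.36, 3.36


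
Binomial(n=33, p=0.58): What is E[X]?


E[X] = n*p = 33 * 0.58 = 19.14

19.14


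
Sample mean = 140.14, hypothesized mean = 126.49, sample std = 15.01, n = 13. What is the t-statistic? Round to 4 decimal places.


t = (xbar - mu0) / (s/sqrt(n))
xbar - mu0 = 140.14 - 126.49 = 13.65
sqrt(13) ≈ 3.60555128
s/sqrt(n) = 15.01 / 3.60555128 ≈ 4.16302497
t = 13.65 / 4.16302497 ≈ 3.278866

3.2789


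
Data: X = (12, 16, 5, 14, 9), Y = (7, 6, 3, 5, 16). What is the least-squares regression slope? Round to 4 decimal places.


b = sum((xi-xbar)(yi-ybar)) / sum((xi-xbar)^2)
n = 5, xbar = 56/5 = 11.2, ybar = 37/5 = 7.4
Sxy = sum((xi-xbar)(yi-ybar)) = -5.4
Sxx = sum((xi-xbar)^2) = 74.8
b = Sxy / Sxx = -27/374 ≈ -0.072193

-0.0722


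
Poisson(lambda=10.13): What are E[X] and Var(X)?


E[X] = Var(X) = lambda = 10.13

10.13, 10.13


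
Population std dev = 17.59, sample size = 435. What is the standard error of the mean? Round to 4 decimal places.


SE = sigma / sqrt(n)
sqrt(435) ≈ 20.856654
SE = 17.59 / 20.856654 ≈ 0.843376

0.8434


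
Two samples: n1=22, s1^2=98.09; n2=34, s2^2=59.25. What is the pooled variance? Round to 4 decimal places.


sp^2 = ((n1-1)*s1^2 + (n2-1)*s2^2)/(n1+n2-2)
(n1-1)*s1^2 = 21 * 98.09 = 2059.89
(n2-1)*s2^2 = 33 * 59.25 = 1955.25
numerator = 2059.89 + 1955.25 = 4015.14
n1+n2-2 = 54
sp^2 = 4015.14 / 54 = 66919/900 ≈ 74.354444

74.3544


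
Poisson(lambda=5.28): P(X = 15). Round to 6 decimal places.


P = e^(-lam) * lam^k / k!
e^(-5.28) ≈ 0.005092431
lam^k = 5.28^15 ≈ 69104899229.099719
k! = 15! = 1307674368000
P = 0.005092431 * 69104899229.099719 / 1307674368000 ≈ 0.000269

0.000269


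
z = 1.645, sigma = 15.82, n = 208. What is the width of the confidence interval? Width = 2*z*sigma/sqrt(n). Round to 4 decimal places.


width = 2*z*sigma/sqrt(n)
2*z*sigma = 2 * 1.645 * 15.82 = 52.0478
sqrt(208) ≈ 14.422205
width = 52.0478 / 14.422205 ≈ 3.608866

3.6089


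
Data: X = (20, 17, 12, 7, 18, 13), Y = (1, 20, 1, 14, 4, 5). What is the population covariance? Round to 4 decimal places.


Cov = (1/n)*sum((xi-xbar)(yi-ybar))
n = 6, xbar = 87/6 = 14.5, ybar = 45/6 = 7.5
sum((xi-xbar)(yi-ybar)) = -45.5
Cov = -45.5 / 6 = -91/12 ≈ -7.583333

-7.5833


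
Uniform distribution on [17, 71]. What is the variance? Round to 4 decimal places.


Var = (b-a)^2 / 12
(b-a)^2 = (71 - 17)^2 = 2916
Var = 2916/12 = 243

243.0000


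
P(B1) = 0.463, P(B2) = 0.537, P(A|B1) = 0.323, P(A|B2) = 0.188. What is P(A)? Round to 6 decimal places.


P(A) = P(A|B1)*P(B1) + P(A|B2)*P(B2)
P(A|B1)*P(B1) = 0.323 * 0.463 = 0.149549
P(A|B2)*P(B2) = 0.188 * 0.537 = 0.100956
P(A) = 0.149549 + 0.100956 = 0.250505

0.250505


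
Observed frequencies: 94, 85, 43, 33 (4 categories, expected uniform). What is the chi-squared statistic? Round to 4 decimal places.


chi2 = sum((O-E)^2/E), E = total/4
total = 255, E = 255/4 = 63.75
(94 - 63.75)^2 / 63.75 = 915.0625 / 63.75 = 14641/1020 ≈ 14.353922
(85 - 63.75)^2 / 63.75 = 451.5625 / 63.75 = 85/12 ≈ 7.083333
(43 - 63.75)^2 / 63.75 = 430.5625 / 63.75 = 6889/1020 ≈ 6.753922
(33 - 63.75)^2 / 63.75 = 945.5625 / 63.75 = 5043/340 ≈ 14.832353
chi2 = 3657/85 ≈ 43.023529

43.0235


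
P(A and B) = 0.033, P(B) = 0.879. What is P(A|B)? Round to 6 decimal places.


P(A|B) = P(A and B) / P(B) = 0.033 / 0.879 = 11/293 ≈ 0.03754266

0.037543


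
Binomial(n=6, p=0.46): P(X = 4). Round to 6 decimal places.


P = C(n,k) * p^k * (1-p)^(n-k)
C(6,4) = 15
p^k = 0.46^4 = 0.04477456
(1-p)^(n-k) = 0.54^2 = 0.2916
P = 15 * 0.04477456 * 0.2916 ≈ 0.195844

0.195844


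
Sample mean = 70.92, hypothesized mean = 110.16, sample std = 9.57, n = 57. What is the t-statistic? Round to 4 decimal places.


t = (xbar - mu0) / (s/sqrt(n))
xbar - mu0 = 70.92 - 110.16 = -39.24
sqrt(57) ≈ 7.54983444
s/sqrt(n) = 9.57 / 7.54983444 ≈ 1.26757747
t = -39.24 / 1.26757747 ≈ -30.956688

-30.9567


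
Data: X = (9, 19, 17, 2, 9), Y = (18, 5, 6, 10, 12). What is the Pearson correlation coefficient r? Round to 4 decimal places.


r = sum((xi-xbar)(yi-ybar)) / sqrt(sum((xi-xbar)^2) * sum((yi-ybar)^2))
n = 5, xbar = 56/5 = 11.2, ybar = 51/5 = 10.2
Sxy = sum((xi-xbar)(yi-ybar)) = -84.2
Sxx = sum((xi-xbar)^2) = 188.8
Syy = sum((yi-ybar)^2) = 108.8
sqrt(Sxx*Syy) ≈ 143.322852
r = Sxy / sqrt(Sxx*Syy) = -84.2 / 143.322852 ≈ -0.587485

-0.5875


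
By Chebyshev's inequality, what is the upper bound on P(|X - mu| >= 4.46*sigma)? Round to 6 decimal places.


P <= 1/k^2
k^2 = 4.46^2 = 19.8916
1/k^2 = 1 / 19.8916 ≈ 0.05027248

0.050272


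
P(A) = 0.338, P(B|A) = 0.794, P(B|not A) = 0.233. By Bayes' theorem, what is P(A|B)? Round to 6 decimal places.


P(A|B) = P(B|A)*P(A) / P(B), P(B) = P(B|A)*P(A) + P(B|not A)*P(not A)
P(B|A)*P(A) = 0.794 * 0.338 = 0.268372
P(B|not A)*P(not A) = 0.233 * 0.662 = 0.154246
P(B) = 0.268372 + 0.154246 = 0.422618
P(A|B) = 0.268372 / 0.422618 ≈ 0.63502264

0.635023


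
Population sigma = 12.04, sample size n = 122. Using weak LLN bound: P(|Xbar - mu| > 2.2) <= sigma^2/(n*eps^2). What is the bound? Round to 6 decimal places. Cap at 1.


bound = min(1, sigma^2/(n*eps^2))
sigma^2 = 12.04^2 = 144.9616
n*eps^2 = 122 * 2.2^2 = 122 * 4.84 = 590.48
sigma^2/(n*eps^2) = 144.9616 / 590.48 ≈ 0.24549790

0.245498


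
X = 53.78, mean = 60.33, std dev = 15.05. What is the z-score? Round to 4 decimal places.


z = (X - mu) / sigma
X - mu = 53.78 - 60.33 = -6.55
z = -6.55 / 15.05 = -131/301 ≈ -0.435216

-0.4352


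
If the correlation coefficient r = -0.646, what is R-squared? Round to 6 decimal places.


R^2 = r^2 = (-0.646)^2 = 0.417316

0.417316


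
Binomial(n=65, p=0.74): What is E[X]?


E[X] = n*p = 65 * 0.74 = 48.1

48.1


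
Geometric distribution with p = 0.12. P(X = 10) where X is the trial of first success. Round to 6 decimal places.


P = (1-p)^(k-1) * p
(1-p)^(k-1) = 0.88^9 ≈ 0.3164784
P = 0.3164784 * 0.12 ≈ 0.03797741

0.037977


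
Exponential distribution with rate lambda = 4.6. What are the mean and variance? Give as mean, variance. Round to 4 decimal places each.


mean = 1/lam, var = 1/lam^2
mean = 1 / 4.6 = 5/23 ≈ 0.217391
lam^2 = 4.6^2 = 21.16
var = 1 / 21.16 = 25/529 ≈ 0.047259

0.2174, 0.0473
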